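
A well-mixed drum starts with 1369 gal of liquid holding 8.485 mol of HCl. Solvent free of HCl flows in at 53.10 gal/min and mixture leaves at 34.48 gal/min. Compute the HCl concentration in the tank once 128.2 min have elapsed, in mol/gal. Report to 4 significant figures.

0.0003485 mol/gal

Let m(t) be the amount of HCl. Volume: V(t) = V₀ + (Q_in − Q_out) t = 1369 + 18.6200 t; V(128.2) = 3756.08 gal.
Species balance (pure solvent in): dm/dt = −Q_out · m/V(t).
Separate: dm/m = −Q_out dt/V(t) ⇒ ln(m/m₀) = −(Q_out/(Q_in−Q_out)) ln(V/V₀).
m = m₀ (V₀/V)^(Q_out/(Q_in−Q_out)) = 8.485 × (1369/3756.08)^(1.85177) = 1.30906 mol.
C = m/V = 1.30906/3756.08 = 0.000348518 mol/gal.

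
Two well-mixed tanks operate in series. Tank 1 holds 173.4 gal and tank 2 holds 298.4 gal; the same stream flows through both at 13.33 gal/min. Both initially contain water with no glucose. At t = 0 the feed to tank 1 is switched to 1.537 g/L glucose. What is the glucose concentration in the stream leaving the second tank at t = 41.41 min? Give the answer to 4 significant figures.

Species balance on tank i: dCᵢ/dt = (Cᵢ₋₁ − Cᵢ)/τᵢ with τᵢ = Vᵢ/Q.
τ₁ = 173.4/13.33 = 13.0083 min; τ₂ = 298.4/13.33 = 22.3856 min.
Solving the cascade with C₁(0)=C₂(0)=0 gives C₂(t) = C_in[1 − (τ₁ e^(−t/τ₁) − τ₂ e^(−t/τ₂))/(τ₁ − τ₂)].
At t = 41.41: e^(−t/τ₁) = 0.0414460, e^(−t/τ₂) = 0.157261.
C₂ = 1.537·[1 − (13.0083·0.0414460 − 22.3856·0.157261)/(-9.37734)] = 1.537·0.682081 = 1.04836 g/L.

1.048 g/L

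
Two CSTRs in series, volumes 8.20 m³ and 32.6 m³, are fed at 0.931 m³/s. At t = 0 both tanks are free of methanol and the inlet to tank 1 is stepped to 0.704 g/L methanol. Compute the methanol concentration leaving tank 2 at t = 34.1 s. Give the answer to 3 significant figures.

0.354 g/L

Species balance on tank i: dCᵢ/dt = (Cᵢ₋₁ − Cᵢ)/τᵢ with τᵢ = Vᵢ/Q.
τ₁ = 8.20/0.931 = 8.8077 s; τ₂ = 32.6/0.931 = 35.016 s.
Tank 1: C₁ = C_in(1 − e^(−t/τ₁)). Tank 2 (τ₁ ≠ τ₂): C₂ = C_in[1 − (τ₁ e^(−t/τ₁) − τ₂ e^(−t/τ₂))/(τ₁ − τ₂)].
At t = 34.1: e^(−t/τ₁) = 0.020825, e^(−t/τ₂) = 0.37763.
C₂ = 0.704·[1 − (8.8077·0.020825 − 35.016·0.37763)/(-26.208)] = 0.704·0.50246 = 0.35373 g/L.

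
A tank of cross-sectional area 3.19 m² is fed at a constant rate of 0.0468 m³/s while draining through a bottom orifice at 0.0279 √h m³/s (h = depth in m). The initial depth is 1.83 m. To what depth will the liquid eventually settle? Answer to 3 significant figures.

Level balance: A dh/dt = 0.0468 − 0.0279 √h. Setting dh/dt = 0:
Q_in = 0.0279 √h_ss ⇒ √h_ss = 0.0468/0.0279 = 1.6774.
h_ss = 1.6774² = 2.8137 m. (Since h₀ = 1.83 m < h_ss, the level will rise toward this value.)

2.81 m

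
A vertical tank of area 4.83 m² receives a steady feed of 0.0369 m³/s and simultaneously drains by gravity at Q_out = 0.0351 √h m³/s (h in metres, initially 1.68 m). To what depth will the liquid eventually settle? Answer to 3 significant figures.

Level balance: A dh/dt = 0.0369 − 0.0351 √h. Setting dh/dt = 0:
Q_in = 0.0351 √h_ss ⇒ √h_ss = 0.0369/0.0351 = 1.0513.
h_ss = 1.0513² = 1.1052 m. (Since h₀ = 1.68 m > h_ss, the level will fall toward this value.)

1.11 m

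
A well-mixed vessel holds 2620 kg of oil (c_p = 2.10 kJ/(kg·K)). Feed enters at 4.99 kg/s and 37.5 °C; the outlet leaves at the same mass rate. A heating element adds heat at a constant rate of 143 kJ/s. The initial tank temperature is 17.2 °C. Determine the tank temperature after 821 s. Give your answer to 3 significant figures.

44.0 °C

M c_p dT/dt = ṁ c_p (T_in − T) + Q̇.
τ = M/ṁ = 525.05 s; T_ss = T_in + Q̇/(ṁ c_p) = 37.5 + 143/(4.99·2.10) = 51.146 °C.
Integrating: T(t) = T_ss + (T₀ − T_ss) e^(−t/τ).
T(821) = 51.146 + (-33.946)·e^(−821/525.05) = 51.146 + (-33.946)·0.20937 = 44.039 °C.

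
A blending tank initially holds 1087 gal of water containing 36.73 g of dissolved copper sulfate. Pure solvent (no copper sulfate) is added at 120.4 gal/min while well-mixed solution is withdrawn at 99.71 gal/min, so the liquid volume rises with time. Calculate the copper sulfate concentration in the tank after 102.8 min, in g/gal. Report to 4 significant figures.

Total volume: dV/dt = Q_in − Q_out = 20.6900 gal/min, so V(t) = 1087 + 20.6900 t and V(102.8) = 3213.93 gal.
Species balance (pure solvent in): dm/dt = −Q_out · m/V(t).
dm/m = −Q_out dt/(V₀ + 20.6900 t); integrating gives ln(m/m₀) = −(Q_out/(Q_in−Q_out)) ln(V/V₀).
m = m₀ (V₀/V)^(Q_out/(Q_in−Q_out)) = 36.73 × (1087/3213.93)^(4.81924) = 0.197738 g.
C = m/V = 0.197738/3213.93 = 6.15252e-05 g/gal.

6.153e-05 g/gal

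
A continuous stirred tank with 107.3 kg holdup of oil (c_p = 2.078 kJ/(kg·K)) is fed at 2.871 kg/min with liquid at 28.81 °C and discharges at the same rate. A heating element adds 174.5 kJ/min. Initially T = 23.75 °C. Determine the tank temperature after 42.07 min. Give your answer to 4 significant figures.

46.93 °C

M c_p dT/dt = ṁ c_p (T_in − T) + Q̇.
τ = M/ṁ = 37.3737 min; T_ss = T_in + Q̇/(ṁ c_p) = 28.81 + 174.5/(2.871·2.078) = 58.0594 °C.
Integrating: T(t) = T_ss + (T₀ − T_ss) e^(−t/τ).
T(42.07) = 58.0594 + (-34.3094)·e^(−42.07/37.3737) = 58.0594 + (-34.3094)·0.324439 = 46.9281 °C.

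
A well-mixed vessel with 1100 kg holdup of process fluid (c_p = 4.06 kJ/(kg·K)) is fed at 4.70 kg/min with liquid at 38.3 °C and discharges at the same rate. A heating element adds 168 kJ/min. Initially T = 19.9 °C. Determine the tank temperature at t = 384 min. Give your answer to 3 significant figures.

41.8 °C

M c_p dT/dt = ṁ c_p (T_in − T) + Q̇.
Rearrange: dT/dt = (T_ss − T)/τ with τ = M/ṁ = 234.04 min and T_ss = T_in + Q̇/(ṁ c_p) = 47.104 °C.
Solution: T(t) = T_ss + (T₀ − T_ss) e^(−t/τ).
T(384) = 47.104 + (-27.204)·e^(−384/234.04) = 47.104 + (-27.204)·0.19384 = 41.831 °C.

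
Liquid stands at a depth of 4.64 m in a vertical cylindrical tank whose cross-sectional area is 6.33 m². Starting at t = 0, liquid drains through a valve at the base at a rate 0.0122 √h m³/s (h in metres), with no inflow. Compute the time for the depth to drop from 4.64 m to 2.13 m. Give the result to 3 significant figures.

721 s

With no inflow, A dh/dt = −0.0122 √h.
∫ h^(−1/2) dh = −(0.0122/A) ∫ dt, giving 2√h = 2√h₀ − (0.0122/A) t.
t = 2A(√h₀ − √h)/0.0122 = 2·6.33·(√4.64 − √2.13)/0.0122
  = 12.660 × (2.1541 − 1.4595) / 0.0122 = 720.80 s.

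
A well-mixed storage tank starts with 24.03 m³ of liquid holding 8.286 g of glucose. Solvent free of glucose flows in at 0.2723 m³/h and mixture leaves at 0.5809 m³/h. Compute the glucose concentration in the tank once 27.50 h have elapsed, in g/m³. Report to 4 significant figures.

Let m(t) be the amount of glucose. Volume: V(t) = V₀ + (Q_in − Q_out) t = 24.03 − 0.308600 t; V(27.50) = 15.5435 m³.
Species balance (pure solvent in): dm/dt = −Q_out · m/V(t).
Separate: dm/m = −Q_out dt/V(t) ⇒ ln(m/m₀) = −(Q_out/(Q_in−Q_out)) ln(V/V₀).
m = m₀ (V₀/V)^(Q_out/(Q_in−Q_out)) = 8.286 × (24.03/15.5435)^(-1.88237) = 3.64914 g.
C = m/V = 3.64914/15.5435 = 0.234770 g/m³.

0.2348 g/m³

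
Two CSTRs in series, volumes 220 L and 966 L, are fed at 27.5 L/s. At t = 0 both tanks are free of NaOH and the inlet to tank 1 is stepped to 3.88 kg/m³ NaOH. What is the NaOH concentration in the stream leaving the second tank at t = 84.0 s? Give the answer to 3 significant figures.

3.42 kg/m³

Species balance on tank i: dCᵢ/dt = (Cᵢ₋₁ − Cᵢ)/τᵢ with τᵢ = Vᵢ/Q.
τ₁ = 220/27.5 = 8.0000 s; τ₂ = 966/27.5 = 35.127 s.
Solving the cascade with C₁(0)=C₂(0)=0 gives C₂(t) = C_in[1 − (τ₁ e^(−t/τ₁) − τ₂ e^(−t/τ₂))/(τ₁ − τ₂)].
At t = 84.0: e^(−t/τ₁) = 2.7536e-05, e^(−t/τ₂) = 0.091510.
C₂ = 3.88·[1 − (8.0000·2.7536e-05 − 35.127·0.091510)/(-27.127)] = 3.88·0.88151 = 3.4203 kg/m³.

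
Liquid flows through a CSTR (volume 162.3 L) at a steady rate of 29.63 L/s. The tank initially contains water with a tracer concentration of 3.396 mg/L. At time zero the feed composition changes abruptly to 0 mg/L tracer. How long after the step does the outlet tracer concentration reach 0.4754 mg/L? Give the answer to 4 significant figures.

10.77 s

Species balance: V dC/dt = Q(C_in − C) ⇒ τ = V/Q = 5.47756 s.
C(t) = C_in + (C₀ − C_in) e^(−t/τ). Set C = 0.4754 and solve for t:
e^(−t/τ) = (C − C_in)/(C₀ − C_in) = (0.4754 − 0)/(3.396 − 0) = 0.139988
t = −τ ln(…) = 5.47756 × 1.96620 = 10.7700 s.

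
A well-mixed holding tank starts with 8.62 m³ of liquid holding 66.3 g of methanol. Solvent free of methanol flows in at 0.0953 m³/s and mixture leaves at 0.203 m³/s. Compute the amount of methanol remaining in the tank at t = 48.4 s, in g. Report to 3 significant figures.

11.5 g

Let m(t) be the amount of methanol. Volume: V(t) = V₀ + (Q_in − Q_out) t = 8.62 − 0.10770 t; V(48.4) = 3.4073 m³.
No methanol enters, so dm/dt = −Q_out · (m/V).
Separate: dm/m = −Q_out dt/V(t) ⇒ ln(m/m₀) = −(Q_out/(Q_in−Q_out)) ln(V/V₀).
m = m₀ (V₀/V)^(Q_out/(Q_in−Q_out)) = 66.3 × (8.62/3.4073)^(-1.8849) = 11.527 g.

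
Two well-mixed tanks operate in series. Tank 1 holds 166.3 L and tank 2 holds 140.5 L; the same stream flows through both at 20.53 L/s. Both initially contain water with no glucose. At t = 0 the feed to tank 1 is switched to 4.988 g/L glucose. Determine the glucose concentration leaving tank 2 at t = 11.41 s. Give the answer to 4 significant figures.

2.255 g/L

Species balance on tank i: dCᵢ/dt = (Cᵢ₋₁ − Cᵢ)/τᵢ with τᵢ = Vᵢ/Q.
τ₁ = 166.3/20.53 = 8.10034 s; τ₂ = 140.5/20.53 = 6.84364 s.
Solving the cascade with C₁(0)=C₂(0)=0 gives C₂(t) = C_in[1 − (τ₁ e^(−t/τ₁) − τ₂ e^(−t/τ₂))/(τ₁ − τ₂)].
At t = 11.41: e^(−t/τ₁) = 0.244490, e^(−t/τ₂) = 0.188767.
C₂ = 4.988·[1 − (8.10034·0.244490 − 6.84364·0.188767)/(1.25670)] = 4.988·0.452061 = 2.25488 g/L.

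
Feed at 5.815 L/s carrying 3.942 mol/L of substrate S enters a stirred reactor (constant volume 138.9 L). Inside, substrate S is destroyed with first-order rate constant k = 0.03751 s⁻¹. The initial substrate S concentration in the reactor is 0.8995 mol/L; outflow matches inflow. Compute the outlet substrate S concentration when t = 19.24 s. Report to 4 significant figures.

1.823 mol/L

Accumulation = in − out − consumed: V dC/dt = Q C_in − Q C − k V C.
This is linear with rate a = Q/V + k = 0.0793747 s⁻¹.
C_ss = Q C_in/(Q + kV) = 2.07913 mol/L; C(t) = C_ss + (C₀ − C_ss) e^(−a t).
C(19.24) = 2.07913 + (-1.17963)·e^(−0.0793747·19.24) = 2.07913 + (-1.17963)·0.217150 = 1.82298 mol/L.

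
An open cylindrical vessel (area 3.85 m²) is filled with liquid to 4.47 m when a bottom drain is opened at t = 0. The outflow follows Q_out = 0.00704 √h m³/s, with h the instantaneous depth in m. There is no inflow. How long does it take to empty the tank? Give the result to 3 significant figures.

With no inflow, A dh/dt = −0.00704 √h.
This is separable: 2 d(√h)/dt = −0.00704/A, so √h = √h₀ − (0.00704/(2A)) t.
Set h = 0: 2√h₀ = (0.00704/A) t_empty ⇒ t_empty = 2A√h₀/0.00704.
t_empty = 2·3.85·√4.47/0.00704 = 7.7000·2.1142/0.00704 = 2312.4 s.

2310 s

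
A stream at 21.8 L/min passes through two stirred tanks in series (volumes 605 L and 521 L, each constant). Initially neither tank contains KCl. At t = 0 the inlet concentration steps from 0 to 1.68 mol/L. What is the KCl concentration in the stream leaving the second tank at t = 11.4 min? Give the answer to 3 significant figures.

Each tank obeys Vᵢ dCᵢ/dt = Q(Cᵢ₋₁ − Cᵢ), so τᵢ = Vᵢ/Q.
τ₁ = 605/21.8 = 27.752 min; τ₂ = 521/21.8 = 23.899 min.
Tank 1: C₁ = C_in(1 − e^(−t/τ₁)). Tank 2 (τ₁ ≠ τ₂): C₂ = C_in[1 − (τ₁ e^(−t/τ₁) − τ₂ e^(−t/τ₂))/(τ₁ − τ₂)].
At t = 11.4: e^(−t/τ₁) = 0.66313, e^(−t/τ₂) = 0.62064.
C₂ = 1.68·[1 − (27.752·0.66313 − 23.899·0.62064)/(3.8532)] = 1.68·0.073289 = 0.12313 mol/L.

0.123 mol/L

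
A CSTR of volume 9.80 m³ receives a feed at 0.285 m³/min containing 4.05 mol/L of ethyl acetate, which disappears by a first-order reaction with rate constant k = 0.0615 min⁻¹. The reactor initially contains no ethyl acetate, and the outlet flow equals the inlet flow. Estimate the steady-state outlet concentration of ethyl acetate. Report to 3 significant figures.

1.30 mol/L

Accumulation = in − out − consumed: V dC/dt = Q C_in − Q C − k V C.
Steady state (dC/dt = 0): C_ss = Q C_in/(Q + kV) = C_in/(1 + kV/Q).
C_ss = 0.285·4.05/(0.285 + 0.0615·9.80) = 1.1542/0.88770 = 1.3003 mol/L.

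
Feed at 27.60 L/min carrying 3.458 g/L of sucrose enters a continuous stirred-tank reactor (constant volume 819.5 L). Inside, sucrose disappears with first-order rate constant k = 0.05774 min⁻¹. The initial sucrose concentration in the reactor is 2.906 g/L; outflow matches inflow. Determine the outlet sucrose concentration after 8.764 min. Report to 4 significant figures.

2.006 g/L

Species balance: V dC/dt = Q C_in − Q C − k V C.
This is linear with rate a = Q/V + k = 0.0914191 min⁻¹.
C_ss = Q C_in/(Q + kV) = 1.27394 g/L; C(t) = C_ss + (C₀ − C_ss) e^(−a t).
C(8.764) = 1.27394 + (1.63206)·e^(−0.0914191·8.764) = 1.27394 + (1.63206)·0.448792 = 2.00639 g/L.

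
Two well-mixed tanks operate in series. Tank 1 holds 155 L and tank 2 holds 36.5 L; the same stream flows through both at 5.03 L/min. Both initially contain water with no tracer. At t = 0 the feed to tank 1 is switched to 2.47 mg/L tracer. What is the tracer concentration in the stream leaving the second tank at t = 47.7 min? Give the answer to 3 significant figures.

Time constants: τᵢ = Vᵢ/Q for each well-mixed tank.
τ₁ = 155/5.03 = 30.815 min; τ₂ = 36.5/5.03 = 7.2565 min.
Tank 1: C₁ = C_in(1 − e^(−t/τ₁)). Tank 2 (τ₁ ≠ τ₂): C₂ = C_in[1 − (τ₁ e^(−t/τ₁) − τ₂ e^(−t/τ₂))/(τ₁ − τ₂)].
At t = 47.7: e^(−t/τ₁) = 0.21269, e^(−t/τ₂) = 0.0013970.
C₂ = 2.47·[1 − (30.815·0.21269 − 7.2565·0.0013970)/(23.559)] = 2.47·0.72223 = 1.7839 mg/L.

1.78 mg/L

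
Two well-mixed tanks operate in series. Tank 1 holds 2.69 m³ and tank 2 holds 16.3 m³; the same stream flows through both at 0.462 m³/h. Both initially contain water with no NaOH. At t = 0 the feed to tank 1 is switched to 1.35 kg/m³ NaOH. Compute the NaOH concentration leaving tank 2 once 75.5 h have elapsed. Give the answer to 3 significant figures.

Time constants: τᵢ = Vᵢ/Q for each well-mixed tank.
τ₁ = 2.69/0.462 = 5.8225 h; τ₂ = 16.3/0.462 = 35.281 h.
Tank 1: C₁ = C_in(1 − e^(−t/τ₁)). Tank 2 (τ₁ ≠ τ₂): C₂ = C_in[1 − (τ₁ e^(−t/τ₁) − τ₂ e^(−t/τ₂))/(τ₁ − τ₂)].
At t = 75.5: e^(−t/τ₁) = 2.3364e-06, e^(−t/τ₂) = 0.11766.
C₂ = 1.35·[1 − (5.8225·2.3364e-06 − 35.281·0.11766)/(-29.459)] = 1.35·0.85908 = 1.1598 kg/m³.

1.16 kg/m³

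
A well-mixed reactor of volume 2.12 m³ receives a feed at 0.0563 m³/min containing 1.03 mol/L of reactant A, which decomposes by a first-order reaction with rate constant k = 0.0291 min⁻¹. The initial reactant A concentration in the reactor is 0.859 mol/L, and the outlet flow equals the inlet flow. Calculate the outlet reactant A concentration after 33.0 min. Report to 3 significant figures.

Species balance: V dC/dt = Q C_in − Q C − k V C.
dC/dt = (Q/V) C_in − (Q/V + k) C; effective rate a = Q/V + k = 0.026557 + 0.0291 = 0.055657 min⁻¹.
C_ss = Q C_in/(Q + kV) = 0.49147 mol/L; C(t) = C_ss + (C₀ − C_ss) e^(−a t).
C(33.0) = 0.49147 + (0.36753)·e^(−0.055657·33.0) = 0.49147 + (0.36753)·0.15935 = 0.55003 mol/L.

0.550 mol/L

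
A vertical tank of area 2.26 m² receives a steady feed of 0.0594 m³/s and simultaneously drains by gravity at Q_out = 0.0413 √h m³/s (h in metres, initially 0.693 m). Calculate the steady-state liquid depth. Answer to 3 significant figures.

2.07 m

Level balance: A dh/dt = 0.0594 − 0.0413 √h. Setting dh/dt = 0:
Q_in = 0.0413 √h_ss ⇒ √h_ss = 0.0594/0.0413 = 1.4383.
h_ss = 1.4383² = 2.0686 m. (Since h₀ = 0.693 m < h_ss, the level will rise toward this value.)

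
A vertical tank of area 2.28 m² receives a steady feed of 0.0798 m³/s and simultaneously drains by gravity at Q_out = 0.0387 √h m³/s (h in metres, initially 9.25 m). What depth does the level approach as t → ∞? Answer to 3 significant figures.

4.25 m

Unsteady balance on liquid volume: A dh/dt = Q_in − 0.0387 √h. At steady state dh/dt = 0:
Q_in = 0.0387 √h_ss ⇒ √h_ss = 0.0798/0.0387 = 2.0620.
h_ss = 2.0620² = 4.2519 m. (Since h₀ = 9.25 m > h_ss, the level will fall toward this value.)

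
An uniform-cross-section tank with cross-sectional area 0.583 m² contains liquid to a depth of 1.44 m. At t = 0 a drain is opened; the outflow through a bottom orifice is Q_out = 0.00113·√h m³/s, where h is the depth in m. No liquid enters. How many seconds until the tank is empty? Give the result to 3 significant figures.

Volume balance on the tank: A dh/dt = −0.00113 √h.
Separate and integrate: 2(√h − √h₀) = −(0.00113/A) t.
Tank is empty when √h = 0: t_empty = 2A√h₀/0.00113.
t_empty = 2·0.583·√1.44/0.00113 = 1.1660·1.2000/0.00113 = 1238.2 s.

1240 s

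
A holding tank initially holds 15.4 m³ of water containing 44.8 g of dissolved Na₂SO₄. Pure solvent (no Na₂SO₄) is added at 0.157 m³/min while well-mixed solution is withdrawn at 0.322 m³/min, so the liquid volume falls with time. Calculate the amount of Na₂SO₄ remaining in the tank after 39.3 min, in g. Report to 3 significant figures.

Total volume: dV/dt = Q_in − Q_out = -0.16500 m³/min, so V(t) = 15.4 − 0.16500 t and V(39.3) = 8.9155 m³.
Solute balance: dm/dt = 0 − Q_out C = −Q_out m/V(t).
Separate: dm/m = −Q_out dt/V(t) ⇒ ln(m/m₀) = −(Q_out/(Q_in−Q_out)) ln(V/V₀).
m = m₀ (V₀/V)^(Q_out/(Q_in−Q_out)) = 44.8 × (15.4/8.9155)^(-1.9515) = 15.418 g.

15.4 g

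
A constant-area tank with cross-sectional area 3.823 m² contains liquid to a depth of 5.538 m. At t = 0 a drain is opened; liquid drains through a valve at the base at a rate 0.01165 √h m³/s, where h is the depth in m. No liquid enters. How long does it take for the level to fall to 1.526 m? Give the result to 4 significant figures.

733.7 s

With no inflow, A dh/dt = −0.01165 √h.
∫ h^(−1/2) dh = −(0.01165/A) ∫ dt, giving 2√h = 2√h₀ − (0.01165/A) t.
t = 2A(√h₀ − √h)/0.01165 = 2·3.823·(√5.538 − √1.526)/0.01165
  = 7.64600 × (2.35330 − 1.23531) / 0.01165 = 733.742 s.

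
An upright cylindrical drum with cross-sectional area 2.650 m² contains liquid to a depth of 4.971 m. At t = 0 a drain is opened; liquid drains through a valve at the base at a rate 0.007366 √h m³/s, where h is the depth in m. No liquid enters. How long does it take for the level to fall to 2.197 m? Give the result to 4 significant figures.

With no inflow, A dh/dt = −0.007366 √h.
∫ h^(−1/2) dh = −(0.007366/A) ∫ dt, giving 2√h = 2√h₀ − (0.007366/A) t.
t = 2A(√h₀ − √h)/0.007366 = 2·2.650·(√4.971 − √2.197)/0.007366
  = 5.30000 × (2.22957 − 1.48223) / 0.007366 = 537.732 s.

537.7 s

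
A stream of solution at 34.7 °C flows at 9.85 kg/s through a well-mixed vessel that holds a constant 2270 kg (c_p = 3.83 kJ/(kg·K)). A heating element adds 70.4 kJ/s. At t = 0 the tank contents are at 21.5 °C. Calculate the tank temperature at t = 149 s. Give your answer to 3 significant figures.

28.7 °C

Energy balance: M c_p dT/dt = ṁ c_p (T_in − T) + 70.4.
τ = M/ṁ = 230.46 s; T_ss = T_in + Q̇/(ṁ c_p) = 34.7 + 70.4/(9.85·3.83) = 36.566 °C.
T approaches T_ss exponentially: T(t) = T_ss + (T₀ − T_ss) e^(−t/τ).
T(149) = 36.566 + (-15.066)·e^(−149/230.46) = 36.566 + (-15.066)·0.52385 = 28.674 °C.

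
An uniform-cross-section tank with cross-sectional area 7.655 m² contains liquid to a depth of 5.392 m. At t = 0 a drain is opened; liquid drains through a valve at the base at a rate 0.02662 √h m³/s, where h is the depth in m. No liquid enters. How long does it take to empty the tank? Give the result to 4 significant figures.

1335 s

A dh/dt = −Q_out = −0.02662 √h.
∫ h^(−1/2) dh = −(0.02662/A) ∫ dt, giving 2√h = 2√h₀ − (0.02662/A) t.
Tank is empty when √h = 0: t_empty = 2A√h₀/0.02662.
t_empty = 2·7.655·√5.392/0.02662 = 15.3100·2.32207/0.02662 = 1335.49 s.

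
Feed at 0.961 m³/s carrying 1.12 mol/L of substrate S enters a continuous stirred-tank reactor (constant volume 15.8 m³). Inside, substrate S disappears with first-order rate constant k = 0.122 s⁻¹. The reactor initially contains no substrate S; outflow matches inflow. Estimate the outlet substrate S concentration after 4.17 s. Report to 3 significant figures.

0.199 mol/L

V dC/dt = Q(C_in − C) − k V C.
This is linear with rate a = Q/V + k = 0.18282 s⁻¹.
C_ss = Q C_in/(Q + kV) = 0.37261 mol/L; C(t) = C_ss + (C₀ − C_ss) e^(−a t).
C(4.17) = 0.37261 + (-0.37261)·e^(−0.18282·4.17) = 0.37261 + (-0.37261)·0.46656 = 0.19877 mol/L.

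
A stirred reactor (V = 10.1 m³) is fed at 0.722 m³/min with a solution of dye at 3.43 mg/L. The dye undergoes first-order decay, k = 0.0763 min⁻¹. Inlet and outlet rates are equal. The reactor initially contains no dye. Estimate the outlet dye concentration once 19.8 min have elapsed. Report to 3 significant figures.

1.57 mg/L

Accumulation = in − out − consumed: V dC/dt = Q C_in − Q C − k V C.
This is linear with rate a = Q/V + k = 0.14779 min⁻¹.
C_ss = Q C_in/(Q + kV) = 1.6591 mg/L; C(t) = C_ss + (C₀ − C_ss) e^(−a t).
C(19.8) = 1.6591 + (-1.6591)·e^(−0.14779·19.8) = 1.6591 + (-1.6591)·0.053603 = 1.5702 mg/L.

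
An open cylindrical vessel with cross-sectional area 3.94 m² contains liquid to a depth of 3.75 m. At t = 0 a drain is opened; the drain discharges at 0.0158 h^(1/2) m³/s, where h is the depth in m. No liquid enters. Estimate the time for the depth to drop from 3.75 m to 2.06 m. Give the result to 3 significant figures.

250 s

With no inflow, A dh/dt = −0.0158 √h.
Separate and integrate: 2(√h − √h₀) = −(0.0158/A) t.
t = 2A(√h₀ − √h)/0.0158 = 2·3.94·(√3.75 − √2.06)/0.0158
  = 7.8800 × (1.9365 − 1.4353) / 0.0158 = 249.98 s.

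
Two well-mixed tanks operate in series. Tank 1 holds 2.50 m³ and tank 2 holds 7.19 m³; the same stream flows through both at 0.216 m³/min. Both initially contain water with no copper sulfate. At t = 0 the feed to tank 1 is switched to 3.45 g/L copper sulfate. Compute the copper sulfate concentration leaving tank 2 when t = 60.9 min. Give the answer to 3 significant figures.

Time constants: τᵢ = Vᵢ/Q for each well-mixed tank.
τ₁ = 2.50/0.216 = 11.574 min; τ₂ = 7.19/0.216 = 33.287 min.
Tank 1: C₁ = C_in(1 − e^(−t/τ₁)). Tank 2 (τ₁ ≠ τ₂): C₂ = C_in[1 − (τ₁ e^(−t/τ₁) − τ₂ e^(−t/τ₂))/(τ₁ − τ₂)].
At t = 60.9: e^(−t/τ₁) = 0.0051862, e^(−t/τ₂) = 0.16049.
C₂ = 3.45·[1 − (11.574·0.0051862 − 33.287·0.16049)/(-21.713)] = 3.45·0.75673 = 2.6107 g/L.

2.61 g/L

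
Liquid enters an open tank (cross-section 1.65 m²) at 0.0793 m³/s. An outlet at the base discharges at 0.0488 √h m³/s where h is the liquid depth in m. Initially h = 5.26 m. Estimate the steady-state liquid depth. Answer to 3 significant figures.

Volume balance on the tank: A dh/dt = Q_in − 0.0488 √h. At steady state dh/dt = 0:
Q_in = 0.0488 √h_ss ⇒ √h_ss = 0.0793/0.0488 = 1.6250.
h_ss = 1.6250² = 2.6406 m. (Since h₀ = 5.26 m > h_ss, the level will fall toward this value.)

2.64 m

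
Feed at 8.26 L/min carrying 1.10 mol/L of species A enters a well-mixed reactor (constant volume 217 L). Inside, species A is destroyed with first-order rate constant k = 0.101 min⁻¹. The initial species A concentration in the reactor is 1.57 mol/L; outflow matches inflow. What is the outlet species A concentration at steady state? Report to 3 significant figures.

0.301 mol/L

Species balance: V dC/dt = Q C_in − Q C − k V C.
At steady state: 0 = Q C_in − (Q + kV) C_ss, so C_ss = Q C_in/(Q + kV).
C_ss = 8.26·1.10/(8.26 + 0.101·217) = 9.0860/30.177 = 0.30109 mol/L.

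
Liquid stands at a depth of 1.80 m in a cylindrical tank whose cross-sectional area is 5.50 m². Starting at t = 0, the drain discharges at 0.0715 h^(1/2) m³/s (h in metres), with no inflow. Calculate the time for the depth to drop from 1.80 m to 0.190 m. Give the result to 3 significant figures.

Mass balance (ρ constant): A dh/dt = −0.0715 √h.
This is separable: 2 d(√h)/dt = −0.0715/A, so √h = √h₀ − (0.0715/(2A)) t.
t = 2A(√h₀ − √h)/0.0715 = 2·5.50·(√1.80 − √0.190)/0.0715
  = 11.000 × (1.3416 − 0.43589) / 0.0715 = 139.35 s.

139 s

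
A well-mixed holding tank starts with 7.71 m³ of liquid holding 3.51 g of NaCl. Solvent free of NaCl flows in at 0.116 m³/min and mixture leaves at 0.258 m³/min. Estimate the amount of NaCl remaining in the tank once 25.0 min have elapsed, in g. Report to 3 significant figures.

Total volume: dV/dt = Q_in − Q_out = -0.14200 m³/min, so V(t) = 7.71 − 0.14200 t and V(25.0) = 4.1600 m³.
No NaCl enters, so dm/dt = −Q_out · (m/V).
Separate: dm/m = −Q_out dt/V(t) ⇒ ln(m/m₀) = −(Q_out/(Q_in−Q_out)) ln(V/V₀).
m = m₀ (V₀/V)^(Q_out/(Q_in−Q_out)) = 3.51 × (7.71/4.1600)^(-1.8169) = 1.1441 g.

1.14 g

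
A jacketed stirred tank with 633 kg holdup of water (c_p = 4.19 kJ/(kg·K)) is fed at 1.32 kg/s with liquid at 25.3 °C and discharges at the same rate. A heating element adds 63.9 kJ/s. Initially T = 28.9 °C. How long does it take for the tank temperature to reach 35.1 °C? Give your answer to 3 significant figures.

Unsteady energy balance on the tank contents: M c_p dT/dt = ṁ c_p (T_in − T) + 63.9.
τ = M/ṁ = 479.55 s; T_ss = T_in + Q̇/(ṁ c_p) = 36.853 °C.
T(t) = T_ss + (T₀ − T_ss) e^(−t/τ). Set T = 35.1:
e^(−t/τ) = (35.1 − 36.853)/(28.9 − 36.853) = 0.22047
t = −479.55 · ln(0.22047) = 725.08 s.

725 s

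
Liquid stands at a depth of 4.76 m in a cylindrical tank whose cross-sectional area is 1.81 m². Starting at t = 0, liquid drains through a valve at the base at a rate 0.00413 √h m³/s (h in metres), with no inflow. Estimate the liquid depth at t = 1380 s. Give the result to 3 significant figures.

With no inflow, A dh/dt = −0.00413 √h.
∫ h^(−1/2) dh = −(0.00413/A) ∫ dt, giving 2√h = 2√h₀ − (0.00413/A) t.
√h = √4.76 − 0.00413·1380/(2·1.81) = 2.1817 − 1.5744 = 0.60732.
h = 0.60732² = 0.36884 m.

0.369 m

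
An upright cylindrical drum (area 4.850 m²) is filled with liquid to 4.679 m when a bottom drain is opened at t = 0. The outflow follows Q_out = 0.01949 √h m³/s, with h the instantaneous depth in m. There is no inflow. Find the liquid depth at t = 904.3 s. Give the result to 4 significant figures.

0.1198 m

With no inflow, A dh/dt = −0.01949 √h.
∫ h^(−1/2) dh = −(0.01949/A) ∫ dt, giving 2√h = 2√h₀ − (0.01949/A) t.
√h = √4.679 − 0.01949·904.3/(2·4.850) = 2.16310 − 1.81699 = 0.346109.
h = 0.346109² = 0.119792 m.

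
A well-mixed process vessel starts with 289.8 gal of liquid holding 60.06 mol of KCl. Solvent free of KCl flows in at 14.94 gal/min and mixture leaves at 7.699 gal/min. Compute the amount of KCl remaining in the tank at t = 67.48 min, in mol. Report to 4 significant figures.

21.01 mol

Let m(t) be the amount of KCl. Volume: V(t) = V₀ + (Q_in − Q_out) t = 289.8 + 7.24100 t; V(67.48) = 778.423 gal.
Solute balance: dm/dt = 0 − Q_out C = −Q_out m/V(t).
dm/m = −Q_out dt/(V₀ + 7.24100 t); integrating gives ln(m/m₀) = −(Q_out/(Q_in−Q_out)) ln(V/V₀).
m = m₀ (V₀/V)^(Q_out/(Q_in−Q_out)) = 60.06 × (289.8/778.423)^(1.06325) = 21.0052 mol.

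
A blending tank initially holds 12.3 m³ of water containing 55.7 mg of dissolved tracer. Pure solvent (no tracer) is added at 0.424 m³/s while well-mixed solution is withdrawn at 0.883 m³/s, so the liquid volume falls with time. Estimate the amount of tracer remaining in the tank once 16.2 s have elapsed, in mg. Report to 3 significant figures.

Let m(t) be the amount of tracer. Volume: V(t) = V₀ + (Q_in − Q_out) t = 12.3 − 0.45900 t; V(16.2) = 4.8642 m³.
No tracer enters, so dm/dt = −Q_out · (m/V).
Separate: dm/m = −Q_out dt/V(t) ⇒ ln(m/m₀) = −(Q_out/(Q_in−Q_out)) ln(V/V₀).
m = m₀ (V₀/V)^(Q_out/(Q_in−Q_out)) = 55.7 × (12.3/4.8642)^(-1.9237) = 9.3495 mg.

9.35 mg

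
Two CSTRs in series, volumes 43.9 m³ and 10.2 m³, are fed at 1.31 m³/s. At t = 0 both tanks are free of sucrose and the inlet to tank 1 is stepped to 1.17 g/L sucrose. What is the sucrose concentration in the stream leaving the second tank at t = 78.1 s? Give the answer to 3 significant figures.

Time constants: τᵢ = Vᵢ/Q for each well-mixed tank.
τ₁ = 43.9/1.31 = 33.511 s; τ₂ = 10.2/1.31 = 7.7863 s.
Solving the cascade with C₁(0)=C₂(0)=0 gives C₂(t) = C_in[1 − (τ₁ e^(−t/τ₁) − τ₂ e^(−t/τ₂))/(τ₁ − τ₂)].
At t = 78.1: e^(−t/τ₁) = 0.097243, e^(−t/τ₂) = 4.4037e-05.
C₂ = 1.17·[1 − (33.511·0.097243 − 7.7863·4.4037e-05)/(25.725)] = 1.17·0.87334 = 1.0218 g/L.

1.02 g/L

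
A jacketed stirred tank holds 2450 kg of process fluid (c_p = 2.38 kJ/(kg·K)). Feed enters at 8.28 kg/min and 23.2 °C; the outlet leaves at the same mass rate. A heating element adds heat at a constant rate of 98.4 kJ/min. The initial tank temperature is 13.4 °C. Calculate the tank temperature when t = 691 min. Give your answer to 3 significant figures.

26.8 °C

Unsteady energy balance on the tank contents: M c_p dT/dt = ṁ c_p (T_in − T) + 98.4.
Rearrange: dT/dt = (T_ss − T)/τ with τ = M/ṁ = 295.89 min and T_ss = T_in + Q̇/(ṁ c_p) = 28.193 °C.
This is linear first-order; T(t) = T_ss + (T₀ − T_ss) e^(−t/τ).
T(691) = 28.193 + (-14.793)·e^(−691/295.89) = 28.193 + (-14.793)·0.096782 = 26.762 °C.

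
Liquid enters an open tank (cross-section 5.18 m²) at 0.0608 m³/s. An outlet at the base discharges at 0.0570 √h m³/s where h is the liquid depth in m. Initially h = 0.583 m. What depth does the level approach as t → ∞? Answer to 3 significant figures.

Level balance: A dh/dt = 0.0608 − 0.0570 √h. Setting dh/dt = 0:
Q_in = 0.0570 √h_ss ⇒ √h_ss = 0.0608/0.0570 = 1.0667.
h_ss = 1.0667² = 1.1378 m. (Since h₀ = 0.583 m < h_ss, the level will rise toward this value.)

1.14 m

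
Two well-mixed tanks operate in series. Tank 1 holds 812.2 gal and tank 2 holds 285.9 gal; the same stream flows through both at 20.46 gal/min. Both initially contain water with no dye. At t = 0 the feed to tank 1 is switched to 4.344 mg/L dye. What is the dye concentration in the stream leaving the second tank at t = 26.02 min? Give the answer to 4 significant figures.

Species balance on tank i: dCᵢ/dt = (Cᵢ₋₁ − Cᵢ)/τᵢ with τᵢ = Vᵢ/Q.
τ₁ = 812.2/20.46 = 39.6970 min; τ₂ = 285.9/20.46 = 13.9736 min.
Tank 1: C₁ = C_in(1 − e^(−t/τ₁)). Tank 2 (τ₁ ≠ τ₂): C₂ = C_in[1 − (τ₁ e^(−t/τ₁) − τ₂ e^(−t/τ₂))/(τ₁ − τ₂)].
At t = 26.02: e^(−t/τ₁) = 0.519200, e^(−t/τ₂) = 0.155349.
C₂ = 4.344·[1 − (39.6970·0.519200 − 13.9736·0.155349)/(25.7234)] = 4.344·0.283146 = 1.22999 mg/L.

1.230 mg/L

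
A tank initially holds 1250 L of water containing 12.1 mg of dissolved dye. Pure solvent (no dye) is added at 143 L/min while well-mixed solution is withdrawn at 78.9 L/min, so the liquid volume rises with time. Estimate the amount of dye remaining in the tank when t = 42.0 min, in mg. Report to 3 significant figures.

2.94 mg

Let m(t) be the amount of dye. Volume: V(t) = V₀ + (Q_in − Q_out) t = 1250 + 64.100 t; V(42.0) = 3942.2 L.
Species balance (pure solvent in): dm/dt = −Q_out · m/V(t).
Separate: dm/m = −Q_out dt/V(t) ⇒ ln(m/m₀) = −(Q_out/(Q_in−Q_out)) ln(V/V₀).
m = m₀ (V₀/V)^(Q_out/(Q_in−Q_out)) = 12.1 × (1250/3942.2)^(1.2309) = 2.9429 mg.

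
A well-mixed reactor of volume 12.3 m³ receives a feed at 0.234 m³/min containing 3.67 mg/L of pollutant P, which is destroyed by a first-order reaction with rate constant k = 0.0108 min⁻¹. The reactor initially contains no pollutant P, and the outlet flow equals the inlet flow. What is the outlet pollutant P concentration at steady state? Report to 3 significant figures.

Species balance: V dC/dt = Q C_in − Q C − k V C.
Steady state (dC/dt = 0): C_ss = Q C_in/(Q + kV) = C_in/(1 + kV/Q).
C_ss = 0.234·3.67/(0.234 + 0.0108·12.3) = 0.85878/0.36684 = 2.3410 mg/L.

2.34 mg/L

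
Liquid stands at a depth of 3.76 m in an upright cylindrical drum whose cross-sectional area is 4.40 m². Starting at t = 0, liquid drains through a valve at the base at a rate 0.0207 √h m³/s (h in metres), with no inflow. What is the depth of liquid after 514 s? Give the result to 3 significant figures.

With no inflow, A dh/dt = −0.0207 √h.
This is separable: 2 d(√h)/dt = −0.0207/A, so √h = √h₀ − (0.0207/(2A)) t.
√h = √3.76 − 0.0207·514/(2·4.40) = 1.9391 − 1.2091 = 0.73000.
h = 0.73000² = 0.53291 m.

0.533 m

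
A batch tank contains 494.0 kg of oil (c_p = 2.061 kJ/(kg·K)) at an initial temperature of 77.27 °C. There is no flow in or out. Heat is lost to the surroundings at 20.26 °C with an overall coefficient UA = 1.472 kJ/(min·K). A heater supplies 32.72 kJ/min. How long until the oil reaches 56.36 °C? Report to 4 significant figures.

Heat balance on the well-mixed liquid: M c_p dT/dt = −UA(T − T_amb) + Q̇.
τ = M c_p/UA = 691.667 min; T_ss = T_amb + Q̇/UA = 20.26 + 32.72/1.472 = 42.4883 °C.
T(t) = T_ss + (T₀ − T_ss)e^(−t/τ); set T = 56.36:
t = −τ ln[(T − T_ss)/(T₀ − T_ss)] = −691.667 · ln(0.398822) = 635.807 min.

635.8 min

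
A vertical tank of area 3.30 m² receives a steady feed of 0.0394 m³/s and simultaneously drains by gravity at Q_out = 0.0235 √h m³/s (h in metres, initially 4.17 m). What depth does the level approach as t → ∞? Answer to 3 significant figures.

2.81 m

Level balance: A dh/dt = 0.0394 − 0.0235 √h. Setting dh/dt = 0:
Q_in = 0.0235 √h_ss ⇒ √h_ss = 0.0394/0.0235 = 1.6766.
h_ss = 1.6766² = 2.8110 m. (Since h₀ = 4.17 m > h_ss, the level will fall toward this value.)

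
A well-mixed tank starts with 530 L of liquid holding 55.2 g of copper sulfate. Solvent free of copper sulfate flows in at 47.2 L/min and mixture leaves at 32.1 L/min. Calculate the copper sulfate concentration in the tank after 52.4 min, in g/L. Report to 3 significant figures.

0.00599 g/L

Let m(t) be the amount of copper sulfate. Volume: V(t) = V₀ + (Q_in − Q_out) t = 530 + 15.100 t; V(52.4) = 1321.2 L.
No copper sulfate enters, so dm/dt = −Q_out · (m/V).
Separate: dm/m = −Q_out dt/V(t) ⇒ ln(m/m₀) = −(Q_out/(Q_in−Q_out)) ln(V/V₀).
m = m₀ (V₀/V)^(Q_out/(Q_in−Q_out)) = 55.2 × (530/1321.2)^(2.1258) = 7.9179 g.
C = m/V = 7.9179/1321.2 = 0.0059928 g/L.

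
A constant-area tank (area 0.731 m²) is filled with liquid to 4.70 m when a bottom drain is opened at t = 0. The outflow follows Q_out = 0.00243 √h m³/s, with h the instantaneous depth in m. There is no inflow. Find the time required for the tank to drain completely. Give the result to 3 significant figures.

With no inflow, A dh/dt = −0.00243 √h.
Separate and integrate: 2(√h − √h₀) = −(0.00243/A) t.
Set h = 0: 2√h₀ = (0.00243/A) t_empty ⇒ t_empty = 2A√h₀/0.00243.
t_empty = 2·0.731·√4.70/0.00243 = 1.4620·2.1679/0.00243 = 1304.3 s.

1300 s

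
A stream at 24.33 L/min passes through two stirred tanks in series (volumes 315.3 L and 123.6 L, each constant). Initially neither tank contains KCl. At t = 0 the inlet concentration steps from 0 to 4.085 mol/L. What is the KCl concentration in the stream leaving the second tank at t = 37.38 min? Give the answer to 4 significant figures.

Species balance on tank i: dCᵢ/dt = (Cᵢ₋₁ − Cᵢ)/τᵢ with τᵢ = Vᵢ/Q.
τ₁ = 315.3/24.33 = 12.9593 min; τ₂ = 123.6/24.33 = 5.08015 min.
Tank 1: C₁ = C_in(1 − e^(−t/τ₁)). Tank 2 (τ₁ ≠ τ₂): C₂ = C_in[1 − (τ₁ e^(−t/τ₁) − τ₂ e^(−t/τ₂))/(τ₁ − τ₂)].
At t = 37.38: e^(−t/τ₁) = 0.0558876, e^(−t/τ₂) = 0.000637438.
C₂ = 4.085·[1 − (12.9593·0.0558876 − 5.08015·0.000637438)/(7.87916)] = 4.085·0.908489 = 3.71118 mol/L.

3.711 mol/L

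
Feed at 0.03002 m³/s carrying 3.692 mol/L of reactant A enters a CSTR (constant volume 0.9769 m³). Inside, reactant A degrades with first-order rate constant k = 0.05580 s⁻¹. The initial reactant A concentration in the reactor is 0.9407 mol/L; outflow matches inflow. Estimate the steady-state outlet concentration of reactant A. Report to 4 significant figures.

1.311 mol/L

V dC/dt = Q(C_in − C) − k V C.
At steady state: 0 = Q C_in − (Q + kV) C_ss, so C_ss = Q C_in/(Q + kV).
C_ss = 0.03002·3.692/(0.03002 + 0.05580·0.9769) = 0.110834/0.0845310 = 1.31116 mol/L.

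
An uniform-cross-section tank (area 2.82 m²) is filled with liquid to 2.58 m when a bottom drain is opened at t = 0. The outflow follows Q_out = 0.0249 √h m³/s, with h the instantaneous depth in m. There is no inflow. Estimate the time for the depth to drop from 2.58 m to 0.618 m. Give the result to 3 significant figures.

186 s

A dh/dt = −Q_out = −0.0249 √h.
∫ h^(−1/2) dh = −(0.0249/A) ∫ dt, giving 2√h = 2√h₀ − (0.0249/A) t.
t = 2A(√h₀ − √h)/0.0249 = 2·2.82·(√2.58 − √0.618)/0.0249
  = 5.6400 × (1.6062 − 0.78613) / 0.0249 = 185.76 s.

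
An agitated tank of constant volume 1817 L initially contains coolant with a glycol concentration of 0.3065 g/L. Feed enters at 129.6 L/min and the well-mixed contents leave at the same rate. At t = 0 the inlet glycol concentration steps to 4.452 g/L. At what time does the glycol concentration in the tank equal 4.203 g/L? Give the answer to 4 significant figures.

39.43 min

Mass balance on the solute (V constant): V dC/dt = Q(C_in − C), so τ = V/Q = 14.0201 min.
C(t) = C_in + (C₀ − C_in) e^(−t/τ). Set C = 4.203 and solve for t:
e^(−t/τ) = (C − C_in)/(C₀ − C_in) = (4.203 − 4.452)/(0.3065 − 4.452) = 0.0600651
t = −τ ln(…) = 14.0201 × 2.81233 = 39.4290 min.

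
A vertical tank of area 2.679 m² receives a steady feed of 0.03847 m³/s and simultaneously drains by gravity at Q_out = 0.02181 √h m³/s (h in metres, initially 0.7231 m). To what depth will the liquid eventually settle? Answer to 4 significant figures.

Level balance: A dh/dt = 0.03847 − 0.02181 √h. Setting dh/dt = 0:
Q_in = 0.02181 √h_ss ⇒ √h_ss = 0.03847/0.02181 = 1.76387.
h_ss = 1.76387² = 3.11124 m. (Since h₀ = 0.7231 m < h_ss, the level will rise toward this value.)

3.111 m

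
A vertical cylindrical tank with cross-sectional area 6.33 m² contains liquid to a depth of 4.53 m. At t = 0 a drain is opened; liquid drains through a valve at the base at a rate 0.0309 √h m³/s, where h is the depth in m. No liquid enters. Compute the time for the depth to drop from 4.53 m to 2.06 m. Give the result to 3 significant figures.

284 s

Mass balance (ρ constant): A dh/dt = −0.0309 √h.
This is separable: 2 d(√h)/dt = −0.0309/A, so √h = √h₀ − (0.0309/(2A)) t.
t = 2A(√h₀ − √h)/0.0309 = 2·6.33·(√4.53 − √2.06)/0.0309
  = 12.660 × (2.1284 − 1.4353) / 0.0309 = 283.97 s.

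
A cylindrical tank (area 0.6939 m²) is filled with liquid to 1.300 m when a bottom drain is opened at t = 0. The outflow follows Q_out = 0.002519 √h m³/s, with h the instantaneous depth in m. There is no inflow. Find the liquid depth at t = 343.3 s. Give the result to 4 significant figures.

0.2673 m

With no inflow, A dh/dt = −0.002519 √h.
∫ h^(−1/2) dh = −(0.002519/A) ∫ dt, giving 2√h = 2√h₀ − (0.002519/A) t.
√h = √1.300 − 0.002519·343.3/(2·0.6939) = 1.14018 − 0.623125 = 0.517051.
h = 0.517051² = 0.267341 m.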